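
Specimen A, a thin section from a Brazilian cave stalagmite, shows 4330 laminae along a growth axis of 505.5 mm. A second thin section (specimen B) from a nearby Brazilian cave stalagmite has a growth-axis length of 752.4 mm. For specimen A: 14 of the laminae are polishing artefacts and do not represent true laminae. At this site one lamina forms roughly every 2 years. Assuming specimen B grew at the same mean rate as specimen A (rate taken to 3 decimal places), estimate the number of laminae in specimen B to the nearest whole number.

6376 laminae

Specimen A: correcting the raw count gives 4330 − 14 = 4316 true laminae.
Specimen A: multiplying by 2 years per lamina: 4316 × 2 = 8632 years.
A: Mean rate = 505.5 mm / 8632 years ≈ 0.059 mm/yr.
Specimen B: 752.4 mm / 0.059 mm per year = 12752.54 years; at 2 years per lamina that is 12752.54 / 2 ≈ 6376 laminae.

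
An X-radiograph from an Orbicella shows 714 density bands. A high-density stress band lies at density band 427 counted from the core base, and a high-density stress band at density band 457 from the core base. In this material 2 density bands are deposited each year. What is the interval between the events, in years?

15 yr

Separation: 457 − 427 = 30 density bands.
With 2 density bands per year, 30 / 2 = 15 years.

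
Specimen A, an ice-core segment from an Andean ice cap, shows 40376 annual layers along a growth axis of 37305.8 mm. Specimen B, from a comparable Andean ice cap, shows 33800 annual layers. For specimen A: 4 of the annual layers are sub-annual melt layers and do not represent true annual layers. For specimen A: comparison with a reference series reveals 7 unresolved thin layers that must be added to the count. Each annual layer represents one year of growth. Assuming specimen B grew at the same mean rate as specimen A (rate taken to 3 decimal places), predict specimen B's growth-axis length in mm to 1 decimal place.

31231.2 mm

Specimen A: true annual layer count = 40376 − 4 + 7 = 40379.
A: Extension rate ≈ 37305.8 / 40379 = 0.924 mm/year.
Length of B = 0.924 × 33800 = 31231.2 mm.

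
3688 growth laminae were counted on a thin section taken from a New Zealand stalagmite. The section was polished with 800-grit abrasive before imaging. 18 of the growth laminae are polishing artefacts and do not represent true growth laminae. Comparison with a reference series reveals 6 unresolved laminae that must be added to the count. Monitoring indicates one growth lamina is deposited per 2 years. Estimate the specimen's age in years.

7352 yr

After corrections the count is 3688 − 18 + 6 = 3676 growth laminae.
Multiplying by 2 years per growth lamina: 3676 × 2 = 7352 years.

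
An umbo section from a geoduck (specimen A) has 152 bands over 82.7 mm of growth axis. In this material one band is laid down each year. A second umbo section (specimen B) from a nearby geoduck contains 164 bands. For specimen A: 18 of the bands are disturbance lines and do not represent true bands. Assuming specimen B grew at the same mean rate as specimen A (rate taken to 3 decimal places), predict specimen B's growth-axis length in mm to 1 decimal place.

Specimen A: after corrections the count is 152 − 18 = 134 bands.
A: Mean rate = 82.7 mm / 134 years ≈ 0.617 mm per year.
Length of B = 0.617 × 164 = 101.2 mm.

101.2 mm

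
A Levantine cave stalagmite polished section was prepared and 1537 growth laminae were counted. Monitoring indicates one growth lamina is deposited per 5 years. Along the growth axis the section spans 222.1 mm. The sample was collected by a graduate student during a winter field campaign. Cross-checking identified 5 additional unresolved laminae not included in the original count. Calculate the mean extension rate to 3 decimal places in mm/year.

0.029 mm/year

After corrections the count is 1537 + 5 = 1542 growth laminae.
Multiplying by 5 years per growth lamina: 1542 × 5 = 7710 years.
Extension rate ≈ 222.1 / 7710 = 0.029 mm/year.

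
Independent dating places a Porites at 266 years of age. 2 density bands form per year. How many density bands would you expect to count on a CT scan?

266 years at 2 density bands per year gives 266 × 2 = 532 density bands.
So 532 density bands should be present.

532 density bands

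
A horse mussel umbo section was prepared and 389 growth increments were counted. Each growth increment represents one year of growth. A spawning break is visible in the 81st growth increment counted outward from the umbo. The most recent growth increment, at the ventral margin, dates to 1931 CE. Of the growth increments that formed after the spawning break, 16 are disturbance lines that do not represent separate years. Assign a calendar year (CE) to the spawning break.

1639 CE

389 − 81 = 308 growth increments lie beyond the spawning break toward the ventral margin.
Excluding 16 false growth increments: 308 − 16 = 292.
The growth increment at the ventral margin is 1931 CE, so the spawning break dates to 1931 − 292 = 1639 CE.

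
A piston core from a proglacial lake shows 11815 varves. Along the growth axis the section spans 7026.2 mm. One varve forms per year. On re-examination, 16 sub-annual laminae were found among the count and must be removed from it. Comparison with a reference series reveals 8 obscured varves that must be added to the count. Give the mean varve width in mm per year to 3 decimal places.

Correcting the raw count gives 11815 − 16 + 8 = 11807 true varves.
7026.2 mm over 11807 years gives 7026.2 / 11807 ≈ 0.595 mm per year.

0.595 mm per year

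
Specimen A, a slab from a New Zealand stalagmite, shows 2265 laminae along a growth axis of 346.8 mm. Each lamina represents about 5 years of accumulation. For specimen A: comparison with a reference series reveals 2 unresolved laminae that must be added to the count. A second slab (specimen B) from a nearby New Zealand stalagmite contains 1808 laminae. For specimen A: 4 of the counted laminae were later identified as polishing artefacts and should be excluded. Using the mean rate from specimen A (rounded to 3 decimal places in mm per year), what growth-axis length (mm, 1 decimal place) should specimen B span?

280.2 mm

Specimen A: adjusted count: 2265 − 4 + 2 = 2263 laminae.
Specimen A: at 5 years per lamina, 2263 × 5 = 11315 years.
A: Extension rate ≈ 346.8 / 11315 = 0.031 mm per year.
Specimen B: multiplying by 5 years per lamina: 1808 × 5 = 9040 years. Length of B = 0.031 × 9040 = 280.2 mm.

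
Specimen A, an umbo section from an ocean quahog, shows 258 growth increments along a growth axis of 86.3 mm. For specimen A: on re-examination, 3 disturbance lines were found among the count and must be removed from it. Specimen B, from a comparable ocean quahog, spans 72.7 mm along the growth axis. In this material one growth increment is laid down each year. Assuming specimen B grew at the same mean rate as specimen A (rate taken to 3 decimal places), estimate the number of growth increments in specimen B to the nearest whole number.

Specimen A: adjusted count: 258 − 3 = 255 growth increments.
A: Mean rate = 86.3 mm / 255 years ≈ 0.338 mm/yr.
For B, 72.7 / 0.338 = 215.09 years ≈ 215 growth increments.

215 growth increments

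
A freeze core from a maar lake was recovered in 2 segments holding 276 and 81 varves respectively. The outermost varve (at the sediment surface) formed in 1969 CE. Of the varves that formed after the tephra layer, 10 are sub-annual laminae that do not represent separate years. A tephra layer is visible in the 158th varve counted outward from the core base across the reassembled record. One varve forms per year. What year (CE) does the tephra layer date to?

1780 CE

Total varves = 276 + 81 = 357.
Between varve 158 and the sediment surface there are 357 − 158 = 199 varves.
199 − 10 false = 189 true varves after the tephra layer.
The varve at the sediment surface is 1969 CE, so the tephra layer dates to 1969 − 189 = 1780 CE.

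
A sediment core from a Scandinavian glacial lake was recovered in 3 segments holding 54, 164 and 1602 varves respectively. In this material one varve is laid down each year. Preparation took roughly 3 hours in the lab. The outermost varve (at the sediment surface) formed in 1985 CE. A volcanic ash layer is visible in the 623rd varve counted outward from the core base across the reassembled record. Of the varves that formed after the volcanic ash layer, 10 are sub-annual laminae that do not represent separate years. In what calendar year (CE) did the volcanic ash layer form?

798 CE

Total varves = 54 + 164 + 1602 = 1820.
The volcanic ash layer sits at varve 623 from the core base, so 1820 − 623 = 1197 varves formed after it.
Excluding 10 false varves: 1197 − 10 = 1187.
Counting back 1187 years from 1985 CE places the volcanic ash layer in 1985 − 1187 = 798 CE.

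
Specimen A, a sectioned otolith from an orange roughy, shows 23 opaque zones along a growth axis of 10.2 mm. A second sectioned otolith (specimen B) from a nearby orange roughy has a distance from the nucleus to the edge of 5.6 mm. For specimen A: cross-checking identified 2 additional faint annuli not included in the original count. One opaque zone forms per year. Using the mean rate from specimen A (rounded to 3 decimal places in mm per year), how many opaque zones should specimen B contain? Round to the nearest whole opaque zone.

Specimen A: adjusted count: 23 + 2 = 25 opaque zones.
A: Extension rate ≈ 10.2 / 25 = 0.408 mm/yr.
Specimen B: 5.6 mm / 0.408 mm per year = 13.73 years ≈ 14 opaque zones.

14 opaque zones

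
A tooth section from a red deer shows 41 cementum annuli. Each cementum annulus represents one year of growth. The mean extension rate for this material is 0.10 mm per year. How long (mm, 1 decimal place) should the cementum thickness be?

The record spans 41 years at 0.10 mm per year.
Length ≈ 0.10 × 41 = 4.1 mm.

4.1 mm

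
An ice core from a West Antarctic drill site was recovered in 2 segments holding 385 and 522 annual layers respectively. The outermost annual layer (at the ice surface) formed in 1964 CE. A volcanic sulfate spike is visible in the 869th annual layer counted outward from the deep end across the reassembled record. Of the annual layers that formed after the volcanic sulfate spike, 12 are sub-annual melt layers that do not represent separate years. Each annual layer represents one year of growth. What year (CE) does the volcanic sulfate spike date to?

Total annual layers = 385 + 522 = 907.
907 − 869 = 38 annual layers lie beyond the volcanic sulfate spike toward the ice surface.
Excluding 12 false annual layers: 38 − 12 = 26.
1964 − 26 = 1938 CE.

1938 CE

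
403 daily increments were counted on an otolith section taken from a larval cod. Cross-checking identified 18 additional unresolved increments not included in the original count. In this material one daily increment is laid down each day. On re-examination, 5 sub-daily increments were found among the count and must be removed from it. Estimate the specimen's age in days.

After corrections the count is 403 − 5 + 18 = 416 daily increments.
With a one-to-one daily increment periodicity this is 416 days.

416 d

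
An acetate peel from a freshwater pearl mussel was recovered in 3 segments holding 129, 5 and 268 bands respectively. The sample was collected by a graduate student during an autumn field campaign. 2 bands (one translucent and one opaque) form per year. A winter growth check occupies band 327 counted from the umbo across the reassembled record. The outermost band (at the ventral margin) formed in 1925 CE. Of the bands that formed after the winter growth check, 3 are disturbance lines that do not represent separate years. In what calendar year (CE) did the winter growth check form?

Total bands = 129 + 5 + 268 = 402.
402 − 327 = 75 bands lie beyond the winter growth check toward the ventral margin.
Removing the 3 false bands leaves 75 − 3 = 72 true bands beyond the winter growth check.
72 bands at 2 per year is 72 / 2 = 36 years.
Counting back 36 years from 1925 CE places the winter growth check in 1925 − 36 = 1889 CE.

1889 CE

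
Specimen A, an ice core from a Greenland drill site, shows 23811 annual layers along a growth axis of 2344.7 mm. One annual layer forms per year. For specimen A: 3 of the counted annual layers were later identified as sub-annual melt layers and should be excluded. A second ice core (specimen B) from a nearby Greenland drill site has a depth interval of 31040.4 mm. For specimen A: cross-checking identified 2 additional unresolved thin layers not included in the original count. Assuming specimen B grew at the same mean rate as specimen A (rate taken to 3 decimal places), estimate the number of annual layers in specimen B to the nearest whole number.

316739 annual layers

Specimen A: adjusted count: 23811 − 3 + 2 = 23810 annual layers.
A: 2344.7 mm over 23810 years gives 2344.7 / 23810 ≈ 0.098 mm/year.
Specimen B: 31040.4 mm / 0.098 mm per year = 316738.78 years ≈ 316739 annual layers.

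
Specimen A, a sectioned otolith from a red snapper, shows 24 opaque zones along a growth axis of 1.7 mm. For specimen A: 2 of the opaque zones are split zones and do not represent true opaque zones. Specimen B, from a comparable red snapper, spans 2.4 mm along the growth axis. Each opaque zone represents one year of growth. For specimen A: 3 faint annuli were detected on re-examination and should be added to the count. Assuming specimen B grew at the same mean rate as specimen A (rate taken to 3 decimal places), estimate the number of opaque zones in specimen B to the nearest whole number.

35 opaque zones

Specimen A: true opaque zone count = 24 − 2 + 3 = 25.
A: 1.7 mm over 25 years gives 1.7 / 25 ≈ 0.068 mm per year.
For B, 2.4 / 0.068 = 35.29 years ≈ 35 opaque zones.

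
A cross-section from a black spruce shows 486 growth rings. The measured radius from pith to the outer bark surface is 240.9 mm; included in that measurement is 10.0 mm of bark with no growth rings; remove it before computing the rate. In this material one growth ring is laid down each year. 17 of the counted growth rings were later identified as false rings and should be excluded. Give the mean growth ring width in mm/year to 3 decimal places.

Correcting the raw count gives 486 − 17 = 469 true growth rings.
Net length = 240.9 − 10.0 = 230.9 mm.
Extension rate ≈ 230.9 / 469 = 0.492 mm/year.

0.492 mm/year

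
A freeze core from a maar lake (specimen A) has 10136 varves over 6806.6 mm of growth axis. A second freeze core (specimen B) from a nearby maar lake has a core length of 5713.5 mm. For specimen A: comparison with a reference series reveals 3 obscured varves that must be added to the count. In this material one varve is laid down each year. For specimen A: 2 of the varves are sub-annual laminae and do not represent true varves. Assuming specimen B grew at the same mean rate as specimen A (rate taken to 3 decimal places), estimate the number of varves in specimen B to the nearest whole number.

Specimen A: after corrections the count is 10136 − 2 + 3 = 10137 varves.
A: Mean rate = 6806.6 mm / 10137 years ≈ 0.671 mm/year.
Specimen B: 5713.5 mm / 0.671 mm per year = 8514.90 years ≈ 8515 varves.

8515 varves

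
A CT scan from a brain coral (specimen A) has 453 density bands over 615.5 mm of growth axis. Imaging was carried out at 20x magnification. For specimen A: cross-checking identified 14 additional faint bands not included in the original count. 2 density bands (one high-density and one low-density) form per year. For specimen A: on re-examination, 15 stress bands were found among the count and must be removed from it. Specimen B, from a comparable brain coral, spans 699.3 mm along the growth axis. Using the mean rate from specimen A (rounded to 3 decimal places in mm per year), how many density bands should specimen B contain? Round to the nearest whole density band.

514 density bands

Specimen A: true density band count = 453 − 15 + 14 = 452.
Specimen A: with 2 density bands per year, 452 / 2 = 226 years.
A: Mean rate = 615.5 mm / 226 years ≈ 2.723 mm/yr.
B spans 699.3 / 2.723 = 256.81 years; at 2 density bands per year that is 256.81 × 2 ≈ 514 density bands.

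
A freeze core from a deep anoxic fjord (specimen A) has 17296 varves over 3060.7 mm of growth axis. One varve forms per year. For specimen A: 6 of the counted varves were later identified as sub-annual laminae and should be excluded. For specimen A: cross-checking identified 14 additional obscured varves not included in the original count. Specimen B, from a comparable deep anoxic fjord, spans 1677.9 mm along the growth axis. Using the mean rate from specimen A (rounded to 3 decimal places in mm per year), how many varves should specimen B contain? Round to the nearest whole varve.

Specimen A: true varve count = 17296 − 6 + 14 = 17304.
A: Mean rate = 3060.7 mm / 17304 years ≈ 0.177 mm/year.
Specimen B: 1677.9 mm / 0.177 mm per year = 9479.66 years ≈ 9480 varves.

9480 varves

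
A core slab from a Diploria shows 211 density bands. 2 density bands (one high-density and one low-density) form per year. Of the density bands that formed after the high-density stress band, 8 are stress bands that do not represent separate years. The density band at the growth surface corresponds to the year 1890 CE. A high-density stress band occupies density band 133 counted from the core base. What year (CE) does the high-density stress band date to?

211 − 133 = 78 density bands lie beyond the high-density stress band toward the growth surface.
78 − 8 false = 70 true density bands after the high-density stress band.
70 density bands at 2 per year is 70 / 2 = 35 years.
The density band at the growth surface is 1890 CE, so the high-density stress band dates to 1890 − 35 = 1855 CE.

1855 CE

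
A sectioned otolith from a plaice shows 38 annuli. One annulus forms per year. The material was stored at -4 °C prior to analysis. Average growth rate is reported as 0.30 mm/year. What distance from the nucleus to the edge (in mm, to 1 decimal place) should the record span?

38 years of growth are recorded.
Predicted length = 0.30 mm/year × 38 years = 11.4 mm.

11.4 mm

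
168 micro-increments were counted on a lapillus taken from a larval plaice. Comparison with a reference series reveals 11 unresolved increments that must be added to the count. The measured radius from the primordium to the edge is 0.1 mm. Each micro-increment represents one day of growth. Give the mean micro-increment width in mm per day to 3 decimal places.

Correcting the raw count gives 168 + 11 = 179 true micro-increments.
0.1 mm over 179 days gives 0.1 / 179 ≈ 0.001 mm per day.

0.001 mm per day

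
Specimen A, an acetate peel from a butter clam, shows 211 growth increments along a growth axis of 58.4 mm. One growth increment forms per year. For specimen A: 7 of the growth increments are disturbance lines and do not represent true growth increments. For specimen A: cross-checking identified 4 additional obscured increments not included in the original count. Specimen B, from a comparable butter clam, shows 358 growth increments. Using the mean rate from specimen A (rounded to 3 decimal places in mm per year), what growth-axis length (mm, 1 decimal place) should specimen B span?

Specimen A: true growth increment count = 211 − 7 + 4 = 208.
A: 58.4 mm over 208 years gives 58.4 / 208 ≈ 0.281 mm per year.
B's length ≈ 0.281 × 358 = 100.6 mm.

100.6 mm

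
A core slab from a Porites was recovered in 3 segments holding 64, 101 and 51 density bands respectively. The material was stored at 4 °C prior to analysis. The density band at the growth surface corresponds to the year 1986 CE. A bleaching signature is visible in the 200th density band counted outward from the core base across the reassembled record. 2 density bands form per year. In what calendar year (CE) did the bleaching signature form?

Total density bands = 64 + 101 + 51 = 216.
216 − 200 = 16 density bands lie beyond the bleaching signature toward the growth surface.
With 2 density bands per year, 16 / 2 = 8 years.
1986 − 8 = 1978 CE.

1978 CE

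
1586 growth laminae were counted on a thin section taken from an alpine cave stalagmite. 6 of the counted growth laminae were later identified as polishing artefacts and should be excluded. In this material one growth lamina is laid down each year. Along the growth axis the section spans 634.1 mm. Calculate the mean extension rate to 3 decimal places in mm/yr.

Adjusted count: 1586 − 6 = 1580 growth laminae.
634.1 mm over 1580 years gives 634.1 / 1580 ≈ 0.401 mm/yr.

0.401 mm/yr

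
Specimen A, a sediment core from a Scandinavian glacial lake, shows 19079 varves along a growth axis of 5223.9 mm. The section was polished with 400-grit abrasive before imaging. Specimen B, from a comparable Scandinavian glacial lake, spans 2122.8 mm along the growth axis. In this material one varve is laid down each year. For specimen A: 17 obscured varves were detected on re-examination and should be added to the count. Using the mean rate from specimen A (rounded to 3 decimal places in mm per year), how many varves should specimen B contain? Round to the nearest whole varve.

7747 varves

Specimen A: after corrections the count is 19079 + 17 = 19096 varves.
A: Extension rate ≈ 5223.9 / 19096 = 0.274 mm/yr.
B spans 2122.8 / 0.274 = 7747.45 years ≈ 7747 varves.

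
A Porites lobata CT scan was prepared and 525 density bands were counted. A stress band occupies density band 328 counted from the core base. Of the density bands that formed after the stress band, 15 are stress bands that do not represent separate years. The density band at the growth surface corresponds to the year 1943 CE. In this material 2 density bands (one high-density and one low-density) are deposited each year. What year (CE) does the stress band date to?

525 − 328 = 197 density bands lie beyond the stress band toward the growth surface.
Removing the 15 false density bands leaves 197 − 15 = 182 true density bands beyond the stress band.
182 density bands at 2 per year is 182 / 2 = 91 years.
Counting back 91 years from 1943 CE places the stress band in 1943 − 91 = 1852 CE.

1852 CE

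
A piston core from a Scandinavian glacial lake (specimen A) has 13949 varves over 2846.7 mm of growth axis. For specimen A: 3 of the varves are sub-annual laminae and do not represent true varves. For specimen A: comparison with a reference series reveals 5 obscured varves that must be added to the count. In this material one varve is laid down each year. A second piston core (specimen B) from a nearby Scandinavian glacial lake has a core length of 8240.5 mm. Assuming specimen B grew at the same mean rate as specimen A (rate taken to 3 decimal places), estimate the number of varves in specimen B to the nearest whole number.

Specimen A: correcting the raw count gives 13949 − 3 + 5 = 13951 true varves.
A: Mean rate = 2846.7 mm / 13951 years ≈ 0.204 mm/year.
B spans 8240.5 / 0.204 = 40394.61 years ≈ 40395 varves.

40395 varves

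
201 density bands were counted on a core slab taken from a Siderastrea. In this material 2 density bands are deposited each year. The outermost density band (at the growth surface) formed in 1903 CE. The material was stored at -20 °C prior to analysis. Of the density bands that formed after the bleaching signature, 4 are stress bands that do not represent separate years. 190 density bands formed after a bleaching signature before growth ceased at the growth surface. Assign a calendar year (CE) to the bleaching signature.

1810 CE

190 density bands post-date the bleaching signature.
190 − 4 false = 186 true density bands after the bleaching signature.
With 2 density bands per year, 186 / 2 = 93 years.
Counting back 93 years from 1903 CE places the bleaching signature in 1903 − 93 = 1810 CE.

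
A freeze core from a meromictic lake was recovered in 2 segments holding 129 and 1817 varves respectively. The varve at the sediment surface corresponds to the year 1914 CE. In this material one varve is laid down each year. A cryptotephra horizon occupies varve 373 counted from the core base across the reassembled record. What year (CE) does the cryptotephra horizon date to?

Total varves = 129 + 1817 = 1946.
Between varve 373 and the sediment surface there are 1946 − 373 = 1573 varves.
1914 − 1573 = 341 CE.

341 CE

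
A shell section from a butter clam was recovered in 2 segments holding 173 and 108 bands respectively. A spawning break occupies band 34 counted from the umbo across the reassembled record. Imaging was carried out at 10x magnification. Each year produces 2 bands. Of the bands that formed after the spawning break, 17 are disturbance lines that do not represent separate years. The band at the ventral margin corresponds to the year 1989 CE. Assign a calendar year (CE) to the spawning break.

1874 CE

Total bands = 173 + 108 = 281.
The spawning break sits at band 34 from the umbo, so 281 − 34 = 247 bands formed after it.
Removing the 17 false bands leaves 247 − 17 = 230 true bands beyond the spawning break.
Dividing by 2 bands per year: 230 / 2 = 115 years.
1989 − 115 = 1874 CE.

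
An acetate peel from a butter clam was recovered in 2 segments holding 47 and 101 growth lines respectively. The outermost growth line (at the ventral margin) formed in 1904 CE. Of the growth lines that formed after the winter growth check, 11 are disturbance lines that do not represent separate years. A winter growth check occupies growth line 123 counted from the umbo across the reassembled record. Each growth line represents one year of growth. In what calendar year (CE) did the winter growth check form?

1890 CE

Total growth lines = 47 + 101 = 148.
The winter growth check sits at growth line 123 from the umbo, so 148 − 123 = 25 growth lines formed after it.
25 − 11 false = 14 true growth lines after the winter growth check.
Counting back 14 years from 1904 CE places the winter growth check in 1904 − 14 = 1890 CE.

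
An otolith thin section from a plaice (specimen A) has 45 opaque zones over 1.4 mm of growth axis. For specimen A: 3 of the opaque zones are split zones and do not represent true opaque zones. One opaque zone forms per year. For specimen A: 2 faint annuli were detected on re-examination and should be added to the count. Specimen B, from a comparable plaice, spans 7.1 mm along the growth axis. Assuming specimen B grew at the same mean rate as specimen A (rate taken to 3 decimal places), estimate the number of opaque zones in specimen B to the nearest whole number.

222 opaque zones

Specimen A: adjusted count: 45 − 3 + 2 = 44 opaque zones.
A: Mean rate = 1.4 mm / 44 years ≈ 0.032 mm/year.
Specimen B: 7.1 mm / 0.032 mm per year = 221.87 years ≈ 222 opaque zones.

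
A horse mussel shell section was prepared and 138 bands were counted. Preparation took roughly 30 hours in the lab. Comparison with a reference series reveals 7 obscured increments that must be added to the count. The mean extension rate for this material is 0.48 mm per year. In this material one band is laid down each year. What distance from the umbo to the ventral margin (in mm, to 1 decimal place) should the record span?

Adjusted count: 138 + 7 = 145 bands.
Length ≈ 0.48 × 145 = 69.6 mm.

69.6 mm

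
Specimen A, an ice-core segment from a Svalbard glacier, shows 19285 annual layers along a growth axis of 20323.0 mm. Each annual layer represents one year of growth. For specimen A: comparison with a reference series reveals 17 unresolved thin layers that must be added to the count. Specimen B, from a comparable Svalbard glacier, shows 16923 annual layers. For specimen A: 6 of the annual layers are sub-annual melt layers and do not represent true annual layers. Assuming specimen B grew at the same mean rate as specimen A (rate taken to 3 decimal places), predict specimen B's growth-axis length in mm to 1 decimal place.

17819.9 mm

Specimen A: adjusted count: 19285 − 6 + 17 = 19296 annual layers.
A: 20323.0 mm over 19296 years gives 20323.0 / 19296 ≈ 1.053 mm/yr.
B's length ≈ 1.053 × 16923 = 17819.9 mm.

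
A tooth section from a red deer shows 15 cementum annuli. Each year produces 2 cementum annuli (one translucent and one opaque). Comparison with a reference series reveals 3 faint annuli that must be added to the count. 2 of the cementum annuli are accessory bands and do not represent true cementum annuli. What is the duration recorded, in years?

8 yr

Correcting the raw count gives 15 − 2 + 3 = 16 true cementum annuli.
With 2 cementum annuli per year, 16 / 2 = 8 years.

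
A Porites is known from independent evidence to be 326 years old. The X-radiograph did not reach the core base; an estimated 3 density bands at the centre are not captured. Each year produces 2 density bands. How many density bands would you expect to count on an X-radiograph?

326 years at 2 density bands per year gives 326 × 2 = 652 density bands.
652 − 3 missed = 649 density bands expected in the prepared section.

649 density bands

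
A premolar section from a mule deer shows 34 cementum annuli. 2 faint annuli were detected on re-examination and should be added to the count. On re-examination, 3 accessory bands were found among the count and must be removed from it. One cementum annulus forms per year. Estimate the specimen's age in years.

Adjusted count: 34 − 3 + 2 = 33 cementum annuli.
With a one-to-one cementum annulus periodicity this is 33 years.

33 yr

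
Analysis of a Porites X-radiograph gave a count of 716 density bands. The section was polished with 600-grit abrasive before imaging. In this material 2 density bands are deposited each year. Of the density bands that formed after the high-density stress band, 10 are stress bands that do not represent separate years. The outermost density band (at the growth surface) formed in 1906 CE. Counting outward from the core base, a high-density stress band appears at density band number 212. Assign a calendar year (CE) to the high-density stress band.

1659 CE

The high-density stress band sits at density band 212 from the core base, so 716 − 212 = 504 density bands formed after it.
Excluding 10 false density bands: 504 − 10 = 494.
494 density bands at 2 per year is 494 / 2 = 247 years.
1906 − 247 = 1659 CE.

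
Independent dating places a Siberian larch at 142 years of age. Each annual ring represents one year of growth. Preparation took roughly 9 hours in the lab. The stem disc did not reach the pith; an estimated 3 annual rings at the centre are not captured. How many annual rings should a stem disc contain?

At one annual ring per year, 142 years correspond to 142 annual rings.
Less the 3 uncaptured annual rings: 142 − 3 = 139.

139 annual rings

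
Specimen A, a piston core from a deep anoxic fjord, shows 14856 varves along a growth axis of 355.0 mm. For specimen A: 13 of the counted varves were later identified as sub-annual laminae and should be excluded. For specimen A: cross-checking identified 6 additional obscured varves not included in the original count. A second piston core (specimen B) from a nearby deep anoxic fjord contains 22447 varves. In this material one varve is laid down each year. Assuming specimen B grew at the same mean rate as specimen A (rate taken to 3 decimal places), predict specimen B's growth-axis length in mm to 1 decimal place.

538.7 mm

Specimen A: adjusted count: 14856 − 13 + 6 = 14849 varves.
A: Extension rate ≈ 355.0 / 14849 = 0.024 mm/year.
For B, 0.024 mm/year × 22447 years = 538.7 mm.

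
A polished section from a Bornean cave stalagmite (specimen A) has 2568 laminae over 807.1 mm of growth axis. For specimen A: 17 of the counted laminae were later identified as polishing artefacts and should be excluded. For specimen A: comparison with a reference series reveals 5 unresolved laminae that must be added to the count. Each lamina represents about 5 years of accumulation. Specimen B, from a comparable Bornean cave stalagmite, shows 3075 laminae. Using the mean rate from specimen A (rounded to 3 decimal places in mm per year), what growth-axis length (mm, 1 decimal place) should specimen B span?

Specimen A: adjusted count: 2568 − 17 + 5 = 2556 laminae.
Specimen A: multiplying by 5 years per lamina: 2556 × 5 = 12780 years.
A: Extension rate ≈ 807.1 / 12780 = 0.063 mm per year.
Specimen B: at 5 years per lamina, 3075 × 5 = 15375 years. For B, 0.063 mm/year × 15375 years = 968.6 mm.

968.6 mm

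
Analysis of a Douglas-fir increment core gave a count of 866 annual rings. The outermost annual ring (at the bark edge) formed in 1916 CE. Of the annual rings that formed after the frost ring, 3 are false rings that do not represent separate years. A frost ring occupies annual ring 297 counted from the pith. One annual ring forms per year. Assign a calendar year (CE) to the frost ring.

Between annual ring 297 and the bark edge there are 866 − 297 = 569 annual rings.
569 − 3 false = 566 true annual rings after the frost ring.
The annual ring at the bark edge is 1916 CE, so the frost ring dates to 1916 − 566 = 1350 CE.

1350 CE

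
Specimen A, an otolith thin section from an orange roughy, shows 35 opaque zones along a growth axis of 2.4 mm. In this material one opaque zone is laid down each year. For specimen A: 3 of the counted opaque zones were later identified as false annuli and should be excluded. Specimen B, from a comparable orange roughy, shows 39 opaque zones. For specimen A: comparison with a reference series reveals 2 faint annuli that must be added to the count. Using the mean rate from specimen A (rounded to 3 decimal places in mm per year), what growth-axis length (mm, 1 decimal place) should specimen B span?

2.8 mm

Specimen A: after corrections the count is 35 − 3 + 2 = 34 opaque zones.
A: 2.4 mm over 34 years gives 2.4 / 34 ≈ 0.071 mm/yr.
For B, 0.071 mm/year × 39 years = 2.8 mm.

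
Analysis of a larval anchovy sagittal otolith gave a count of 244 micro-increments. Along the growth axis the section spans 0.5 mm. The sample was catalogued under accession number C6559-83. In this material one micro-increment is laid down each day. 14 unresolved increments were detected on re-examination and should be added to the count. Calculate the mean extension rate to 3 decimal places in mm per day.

Adjusted count: 244 + 14 = 258 micro-increments.
Mean rate = 0.5 mm / 258 days ≈ 0.002 mm per day.

0.002 mm per day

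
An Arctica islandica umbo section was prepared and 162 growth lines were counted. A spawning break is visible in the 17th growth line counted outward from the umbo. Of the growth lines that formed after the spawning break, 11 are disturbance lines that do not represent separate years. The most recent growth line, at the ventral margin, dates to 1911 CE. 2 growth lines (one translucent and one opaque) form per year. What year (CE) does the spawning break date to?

Between growth line 17 and the ventral margin there are 162 − 17 = 145 growth lines.
Excluding 11 false growth lines: 145 − 11 = 134.
With 2 growth lines per year, 134 / 2 = 67 years.
The growth line at the ventral margin is 1911 CE, so the spawning break dates to 1911 − 67 = 1844 CE.

1844 CE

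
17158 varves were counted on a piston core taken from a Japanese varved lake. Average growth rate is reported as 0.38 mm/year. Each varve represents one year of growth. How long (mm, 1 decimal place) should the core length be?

6520.0 mm

17158 years of growth are recorded.
Length ≈ 0.38 × 17158 = 6520.0 mm.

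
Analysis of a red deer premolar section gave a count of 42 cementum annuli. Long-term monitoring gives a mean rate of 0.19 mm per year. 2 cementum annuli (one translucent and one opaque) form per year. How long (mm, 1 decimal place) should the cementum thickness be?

4.0 mm

With 2 cementum annuli per year, 42 / 2 = 21 years.
Length ≈ 0.19 × 21 = 4.0 mm.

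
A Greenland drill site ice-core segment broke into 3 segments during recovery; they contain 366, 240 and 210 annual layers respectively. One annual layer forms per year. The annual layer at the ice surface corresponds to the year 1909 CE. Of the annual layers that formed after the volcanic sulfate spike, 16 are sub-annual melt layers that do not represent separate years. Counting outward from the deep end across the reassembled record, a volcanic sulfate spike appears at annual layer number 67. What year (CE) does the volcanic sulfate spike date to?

1176 CE

Total annual layers = 366 + 240 + 210 = 816.
The volcanic sulfate spike sits at annual layer 67 from the deep end, so 816 − 67 = 749 annual layers formed after it.
Removing the 16 false annual layers leaves 749 − 16 = 733 true annual layers beyond the volcanic sulfate spike.
Counting back 733 years from 1909 CE places the volcanic sulfate spike in 1909 − 733 = 1176 CE.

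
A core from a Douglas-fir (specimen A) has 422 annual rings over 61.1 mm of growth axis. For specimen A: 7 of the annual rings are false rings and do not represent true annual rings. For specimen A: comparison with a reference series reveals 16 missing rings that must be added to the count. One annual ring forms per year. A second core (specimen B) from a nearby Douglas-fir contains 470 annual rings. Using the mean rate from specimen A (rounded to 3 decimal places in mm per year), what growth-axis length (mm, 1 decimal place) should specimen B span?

Specimen A: true annual ring count = 422 − 7 + 16 = 431.
A: Extension rate ≈ 61.1 / 431 = 0.142 mm/year.
Length of B = 0.142 × 470 = 66.7 mm.

66.7 mm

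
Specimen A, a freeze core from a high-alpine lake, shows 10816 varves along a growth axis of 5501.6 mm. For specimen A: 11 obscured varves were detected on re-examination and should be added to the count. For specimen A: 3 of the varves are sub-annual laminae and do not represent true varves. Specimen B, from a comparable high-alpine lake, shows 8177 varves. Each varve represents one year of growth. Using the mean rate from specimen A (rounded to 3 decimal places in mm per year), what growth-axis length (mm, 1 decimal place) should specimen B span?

4153.9 mm

Specimen A: adjusted count: 10816 − 3 + 11 = 10824 varves.
A: 5501.6 mm over 10824 years gives 5501.6 / 10824 ≈ 0.508 mm per year.
For B, 0.508 mm/year × 8177 years = 4153.9 mm.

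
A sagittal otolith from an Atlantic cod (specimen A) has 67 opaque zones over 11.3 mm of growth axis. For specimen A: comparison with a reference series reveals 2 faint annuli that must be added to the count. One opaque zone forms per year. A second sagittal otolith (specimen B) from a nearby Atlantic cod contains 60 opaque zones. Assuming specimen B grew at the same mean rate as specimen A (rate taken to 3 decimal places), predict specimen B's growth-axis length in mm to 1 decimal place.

Specimen A: correcting the raw count gives 67 + 2 = 69 true opaque zones.
A: 11.3 mm over 69 years gives 11.3 / 69 ≈ 0.164 mm per year.
For B, 0.164 mm/year × 60 years = 9.8 mm.

9.8 mm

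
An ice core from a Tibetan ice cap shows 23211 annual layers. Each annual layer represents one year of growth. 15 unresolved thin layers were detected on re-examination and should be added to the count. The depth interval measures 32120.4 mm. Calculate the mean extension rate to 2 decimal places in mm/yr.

True annual layer count = 23211 + 15 = 23226.
Extension rate ≈ 32120.4 / 23226 = 1.38 mm/yr.

1.38 mm/yr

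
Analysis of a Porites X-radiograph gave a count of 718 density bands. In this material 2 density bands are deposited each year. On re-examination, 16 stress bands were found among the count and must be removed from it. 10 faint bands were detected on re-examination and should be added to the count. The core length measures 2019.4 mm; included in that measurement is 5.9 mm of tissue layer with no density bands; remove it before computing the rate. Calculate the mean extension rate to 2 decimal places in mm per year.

5.66 mm per year

Correcting the raw count gives 718 − 16 + 10 = 712 true density bands.
712 density bands at 2 per year is 712 / 2 = 356 years.
Removing the 5.9 mm offcut leaves 2019.4 − 5.9 = 2013.5 mm.
Extension rate ≈ 2013.5 / 356 = 5.66 mm per year.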